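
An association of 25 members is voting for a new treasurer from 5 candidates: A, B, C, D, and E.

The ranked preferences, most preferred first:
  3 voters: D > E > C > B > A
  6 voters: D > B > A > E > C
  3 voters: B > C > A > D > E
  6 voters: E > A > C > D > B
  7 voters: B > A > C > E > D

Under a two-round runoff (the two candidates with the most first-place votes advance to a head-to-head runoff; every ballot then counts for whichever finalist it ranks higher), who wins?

D

Round 1 first-place votes: A 0, B 10, C 0, D 9, E 6. B and D advance.
Runoff: B is ranked above D on 10 ballots, D above B on 15.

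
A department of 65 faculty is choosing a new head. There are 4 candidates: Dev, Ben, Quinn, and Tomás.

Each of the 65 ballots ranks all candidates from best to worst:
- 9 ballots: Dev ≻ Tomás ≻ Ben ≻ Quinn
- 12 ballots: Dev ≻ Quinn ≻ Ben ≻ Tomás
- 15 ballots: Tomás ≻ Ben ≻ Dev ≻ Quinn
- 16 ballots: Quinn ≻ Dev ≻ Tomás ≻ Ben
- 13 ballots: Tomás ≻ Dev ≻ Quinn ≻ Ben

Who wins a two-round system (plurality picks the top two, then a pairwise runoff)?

Round 1 first-place votes: Dev 21, Ben 0, Quinn 16, Tomás 28. Tomás and Dev advance.
Runoff: Tomás is ranked above Dev on 28 ballots, Dev above Tomás on 37.

Dev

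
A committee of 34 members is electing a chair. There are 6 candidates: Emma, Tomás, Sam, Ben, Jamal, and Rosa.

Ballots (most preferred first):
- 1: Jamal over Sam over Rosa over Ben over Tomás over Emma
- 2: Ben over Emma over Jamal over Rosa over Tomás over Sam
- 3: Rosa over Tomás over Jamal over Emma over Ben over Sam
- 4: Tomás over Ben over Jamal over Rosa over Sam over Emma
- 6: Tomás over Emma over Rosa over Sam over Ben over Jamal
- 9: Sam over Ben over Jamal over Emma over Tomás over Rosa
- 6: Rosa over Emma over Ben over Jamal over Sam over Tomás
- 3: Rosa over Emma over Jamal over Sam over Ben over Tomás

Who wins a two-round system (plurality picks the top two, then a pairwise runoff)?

Tomás

Round 1 first-place votes: Emma 0, Tomás 10, Sam 9, Ben 2, Jamal 1, Rosa 12. Rosa and Tomás advance.
Runoff: Rosa is ranked above Tomás on 15 ballots, Tomás above Rosa on 19.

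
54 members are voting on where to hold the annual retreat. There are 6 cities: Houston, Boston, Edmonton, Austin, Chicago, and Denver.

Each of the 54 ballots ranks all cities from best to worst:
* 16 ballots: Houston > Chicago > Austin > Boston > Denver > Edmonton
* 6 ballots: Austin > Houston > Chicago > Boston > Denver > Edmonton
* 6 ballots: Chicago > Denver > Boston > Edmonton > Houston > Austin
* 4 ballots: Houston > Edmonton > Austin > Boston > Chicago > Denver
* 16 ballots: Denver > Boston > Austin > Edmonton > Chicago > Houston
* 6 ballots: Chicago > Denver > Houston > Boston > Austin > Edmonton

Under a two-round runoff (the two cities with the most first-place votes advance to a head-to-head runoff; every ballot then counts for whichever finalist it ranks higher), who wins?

Denver

Round 1 first-place votes: Houston 20, Boston 0, Edmonton 0, Austin 6, Chicago 12, Denver 16. Houston and Denver advance.
Runoff: Houston is ranked above Denver on 26 ballots, Denver above Houston on 28.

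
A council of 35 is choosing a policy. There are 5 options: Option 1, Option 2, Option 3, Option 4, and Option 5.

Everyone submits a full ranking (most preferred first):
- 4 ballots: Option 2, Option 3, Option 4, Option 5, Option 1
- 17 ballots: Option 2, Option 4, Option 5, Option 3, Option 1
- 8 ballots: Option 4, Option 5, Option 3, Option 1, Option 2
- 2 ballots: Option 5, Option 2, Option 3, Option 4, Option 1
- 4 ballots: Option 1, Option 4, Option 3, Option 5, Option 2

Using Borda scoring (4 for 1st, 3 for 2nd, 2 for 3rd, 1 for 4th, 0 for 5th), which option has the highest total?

Option 4

Option 1: 4×0 + 17×0 + 8×1 + 2×0 + 4×4 = 24
Option 2: 4×4 + 17×4 + 8×0 + 2×3 + 4×0 = 90
Option 3: 4×3 + 17×1 + 8×2 + 2×2 + 4×2 = 57
Option 4: 4×2 + 17×3 + 8×4 + 2×1 + 4×3 = 105
Option 5: 4×1 + 17×2 + 8×3 + 2×4 + 4×1 = 74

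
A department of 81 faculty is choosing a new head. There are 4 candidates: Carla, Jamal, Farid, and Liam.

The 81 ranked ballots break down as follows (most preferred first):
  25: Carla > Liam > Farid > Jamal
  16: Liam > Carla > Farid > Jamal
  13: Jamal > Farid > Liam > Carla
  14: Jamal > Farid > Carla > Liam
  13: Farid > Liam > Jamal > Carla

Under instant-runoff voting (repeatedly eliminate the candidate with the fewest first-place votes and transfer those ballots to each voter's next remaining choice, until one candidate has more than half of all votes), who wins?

Liam

Round 1: Carla 25, Jamal 27, Farid 13, Liam 16. Farid eliminated.
Round 2: Carla 25, Jamal 27, Liam 29. Carla eliminated.
Round 3: Jamal 27, Liam 54. Liam has a majority (≥41).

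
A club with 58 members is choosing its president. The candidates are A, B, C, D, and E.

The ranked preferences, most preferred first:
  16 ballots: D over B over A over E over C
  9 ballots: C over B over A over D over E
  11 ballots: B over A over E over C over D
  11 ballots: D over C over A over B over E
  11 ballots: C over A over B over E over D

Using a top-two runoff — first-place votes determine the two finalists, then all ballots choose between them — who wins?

Round 1 first-place votes: A 0, B 11, C 20, D 27, E 0. D and C advance.
Runoff: D is ranked above C on 27 ballots, C above D on 31.

C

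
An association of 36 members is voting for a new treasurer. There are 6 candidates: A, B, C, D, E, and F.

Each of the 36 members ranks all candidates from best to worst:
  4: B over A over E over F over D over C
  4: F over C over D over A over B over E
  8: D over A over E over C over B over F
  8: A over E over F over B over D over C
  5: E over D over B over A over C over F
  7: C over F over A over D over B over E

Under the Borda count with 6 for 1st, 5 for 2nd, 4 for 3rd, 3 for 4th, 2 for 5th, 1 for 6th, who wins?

A

A: 4×5 + 4×3 + 8×5 + 8×6 + 5×3 + 7×4 = 163
B: 4×6 + 4×2 + 8×2 + 8×3 + 5×4 + 7×2 = 106
C: 4×1 + 4×5 + 8×3 + 8×1 + 5×2 + 7×6 = 108
D: 4×2 + 4×4 + 8×6 + 8×2 + 5×5 + 7×3 = 134
E: 4×4 + 4×1 + 8×4 + 8×5 + 5×6 + 7×1 = 129
F: 4×3 + 4×6 + 8×1 + 8×4 + 5×1 + 7×5 = 116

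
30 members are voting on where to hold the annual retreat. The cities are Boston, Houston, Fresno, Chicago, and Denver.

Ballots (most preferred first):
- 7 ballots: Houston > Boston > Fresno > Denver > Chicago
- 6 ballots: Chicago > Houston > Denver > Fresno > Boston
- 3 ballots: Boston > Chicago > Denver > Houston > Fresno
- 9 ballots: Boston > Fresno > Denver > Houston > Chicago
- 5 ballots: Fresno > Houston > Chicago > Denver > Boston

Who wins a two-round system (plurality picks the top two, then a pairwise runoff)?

Round 1 first-place votes: Boston 12, Houston 7, Fresno 5, Chicago 6, Denver 0. Boston and Houston advance.
Runoff: Boston is ranked above Houston on 12 ballots, Houston above Boston on 18.

Houston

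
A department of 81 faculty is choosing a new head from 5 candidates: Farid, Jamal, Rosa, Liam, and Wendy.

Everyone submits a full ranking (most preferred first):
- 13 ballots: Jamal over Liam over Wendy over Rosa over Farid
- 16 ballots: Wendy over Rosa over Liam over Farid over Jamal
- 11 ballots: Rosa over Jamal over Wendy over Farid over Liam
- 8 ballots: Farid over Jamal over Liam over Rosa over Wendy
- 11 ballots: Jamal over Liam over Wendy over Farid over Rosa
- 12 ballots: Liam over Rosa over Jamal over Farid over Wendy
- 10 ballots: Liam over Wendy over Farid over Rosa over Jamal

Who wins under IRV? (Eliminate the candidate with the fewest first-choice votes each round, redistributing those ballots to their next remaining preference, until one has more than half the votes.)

Jamal

Round 1: Farid 8, Jamal 24, Rosa 11, Liam 22, Wendy 16. Farid eliminated.
Round 2: Jamal 32, Rosa 11, Liam 22, Wendy 16. Rosa eliminated.
Round 3: Jamal 43, Liam 22, Wendy 16. Jamal has a majority (≥41).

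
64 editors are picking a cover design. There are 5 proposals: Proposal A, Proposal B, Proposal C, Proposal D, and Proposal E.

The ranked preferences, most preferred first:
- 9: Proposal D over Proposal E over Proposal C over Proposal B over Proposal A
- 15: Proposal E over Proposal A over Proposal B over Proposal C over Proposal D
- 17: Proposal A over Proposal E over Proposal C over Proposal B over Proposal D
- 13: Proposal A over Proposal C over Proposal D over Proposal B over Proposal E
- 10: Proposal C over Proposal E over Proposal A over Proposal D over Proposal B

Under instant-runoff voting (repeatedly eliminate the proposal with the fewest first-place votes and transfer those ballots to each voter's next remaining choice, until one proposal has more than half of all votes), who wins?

Round 1: Proposal A 30, Proposal B 0, Proposal C 10, Proposal D 9, Proposal E 15. Proposal B eliminated.
Round 2: Proposal A 30, Proposal C 10, Proposal D 9, Proposal E 15. Proposal D eliminated.
Round 3: Proposal A 30, Proposal C 10, Proposal E 24. Proposal C eliminated.
Round 4: Proposal A 30, Proposal E 34. Proposal E has a majority (≥33).

Proposal E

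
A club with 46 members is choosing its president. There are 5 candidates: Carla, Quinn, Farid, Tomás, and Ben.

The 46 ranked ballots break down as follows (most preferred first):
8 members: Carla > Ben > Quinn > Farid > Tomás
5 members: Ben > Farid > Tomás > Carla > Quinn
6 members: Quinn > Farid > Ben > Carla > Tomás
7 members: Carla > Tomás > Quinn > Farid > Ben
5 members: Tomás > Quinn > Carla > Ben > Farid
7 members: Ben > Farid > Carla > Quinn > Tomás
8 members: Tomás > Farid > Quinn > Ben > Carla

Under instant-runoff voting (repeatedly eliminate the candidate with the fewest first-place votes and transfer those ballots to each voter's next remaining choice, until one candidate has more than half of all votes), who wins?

Round 1: Carla 15, Quinn 6, Farid 0, Tomás 13, Ben 12. Farid eliminated.
Round 2: Carla 15, Quinn 6, Tomás 13, Ben 12. Quinn eliminated.
Round 3: Carla 15, Tomás 13, Ben 18. Tomás eliminated.
Round 4: Carla 20, Ben 26. Ben has a majority (≥24).

Ben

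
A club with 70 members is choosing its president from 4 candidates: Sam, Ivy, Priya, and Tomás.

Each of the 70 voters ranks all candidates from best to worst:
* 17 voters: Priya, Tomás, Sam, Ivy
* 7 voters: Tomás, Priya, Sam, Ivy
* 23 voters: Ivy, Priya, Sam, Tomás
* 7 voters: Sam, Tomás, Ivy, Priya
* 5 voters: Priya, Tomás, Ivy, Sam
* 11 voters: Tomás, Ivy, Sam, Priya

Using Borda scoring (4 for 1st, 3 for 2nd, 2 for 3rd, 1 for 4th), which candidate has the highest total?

Sam: 17×2 + 7×2 + 23×2 + 7×4 + 5×1 + 11×2 = 149
Ivy: 17×1 + 7×1 + 23×4 + 7×2 + 5×2 + 11×3 = 173
Priya: 17×4 + 7×3 + 23×3 + 7×1 + 5×4 + 11×1 = 196
Tomás: 17×3 + 7×4 + 23×1 + 7×3 + 5×3 + 11×4 = 182

Priya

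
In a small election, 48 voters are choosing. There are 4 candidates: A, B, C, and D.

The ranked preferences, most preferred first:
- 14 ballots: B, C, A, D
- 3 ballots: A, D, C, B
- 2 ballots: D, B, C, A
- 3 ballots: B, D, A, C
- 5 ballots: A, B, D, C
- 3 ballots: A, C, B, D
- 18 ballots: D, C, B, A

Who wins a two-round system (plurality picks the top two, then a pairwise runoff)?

B

Round 1 first-place votes: A 11, B 17, C 0, D 20. D and B advance.
Runoff: D is ranked above B on 23 ballots, B above D on 25.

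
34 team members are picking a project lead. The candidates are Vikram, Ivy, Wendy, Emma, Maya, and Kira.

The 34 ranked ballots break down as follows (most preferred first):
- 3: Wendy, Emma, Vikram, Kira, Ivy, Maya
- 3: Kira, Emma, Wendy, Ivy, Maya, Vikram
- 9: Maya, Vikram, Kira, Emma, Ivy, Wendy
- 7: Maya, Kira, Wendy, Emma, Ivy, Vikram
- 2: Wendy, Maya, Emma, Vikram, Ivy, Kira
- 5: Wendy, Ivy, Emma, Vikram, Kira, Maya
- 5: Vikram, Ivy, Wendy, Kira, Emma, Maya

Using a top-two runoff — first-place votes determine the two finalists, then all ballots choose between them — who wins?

Wendy

Round 1 first-place votes: Vikram 5, Ivy 0, Wendy 10, Emma 0, Maya 16, Kira 3. Maya and Wendy advance.
Runoff: Maya is ranked above Wendy on 16 ballots, Wendy above Maya on 18.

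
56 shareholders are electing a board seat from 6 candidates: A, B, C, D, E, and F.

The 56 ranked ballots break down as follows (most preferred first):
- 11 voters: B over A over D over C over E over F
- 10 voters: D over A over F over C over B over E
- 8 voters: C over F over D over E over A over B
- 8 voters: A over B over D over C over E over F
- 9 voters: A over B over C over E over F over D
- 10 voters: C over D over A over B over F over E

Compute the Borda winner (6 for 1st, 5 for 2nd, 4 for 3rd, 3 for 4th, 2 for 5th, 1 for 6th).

A

A: 11×5 + 10×5 + 8×2 + 8×6 + 9×6 + 10×4 = 263
B: 11×6 + 10×2 + 8×1 + 8×5 + 9×5 + 10×3 = 209
C: 11×3 + 10×3 + 8×6 + 8×3 + 9×4 + 10×6 = 231
D: 11×4 + 10×6 + 8×4 + 8×4 + 9×1 + 10×5 = 227
E: 11×2 + 10×1 + 8×3 + 8×2 + 9×3 + 10×1 = 109
F: 11×1 + 10×4 + 8×5 + 8×1 + 9×2 + 10×2 = 137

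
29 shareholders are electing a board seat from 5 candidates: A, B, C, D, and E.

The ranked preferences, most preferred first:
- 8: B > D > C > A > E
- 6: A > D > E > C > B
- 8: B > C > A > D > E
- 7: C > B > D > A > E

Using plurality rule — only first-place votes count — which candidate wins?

B

First-place votes: A 6, B 16, C 7, D 0, E 0.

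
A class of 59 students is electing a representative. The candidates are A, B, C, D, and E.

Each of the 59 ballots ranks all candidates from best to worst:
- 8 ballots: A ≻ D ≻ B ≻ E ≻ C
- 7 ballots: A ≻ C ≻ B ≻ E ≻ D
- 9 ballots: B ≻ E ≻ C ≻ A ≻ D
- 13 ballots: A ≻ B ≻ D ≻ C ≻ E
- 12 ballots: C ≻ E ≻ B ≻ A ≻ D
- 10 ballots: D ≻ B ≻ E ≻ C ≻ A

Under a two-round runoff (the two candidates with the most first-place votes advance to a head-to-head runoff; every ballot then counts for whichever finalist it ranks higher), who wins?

Round 1 first-place votes: A 28, B 9, C 12, D 10, E 0. A and C advance.
Runoff: A is ranked above C on 28 ballots, C above A on 31.

C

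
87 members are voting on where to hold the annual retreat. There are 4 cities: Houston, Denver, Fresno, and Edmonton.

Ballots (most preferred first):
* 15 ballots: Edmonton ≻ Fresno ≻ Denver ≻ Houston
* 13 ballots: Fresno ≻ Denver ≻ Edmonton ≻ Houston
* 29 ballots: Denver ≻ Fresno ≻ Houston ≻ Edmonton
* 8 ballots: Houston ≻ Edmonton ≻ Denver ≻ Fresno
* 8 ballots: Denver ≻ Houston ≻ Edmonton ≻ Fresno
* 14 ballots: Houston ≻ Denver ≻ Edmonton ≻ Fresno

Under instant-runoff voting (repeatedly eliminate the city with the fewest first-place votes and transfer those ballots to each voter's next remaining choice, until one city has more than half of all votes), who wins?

Denver

Round 1: Houston 22, Denver 37, Fresno 13, Edmonton 15. Fresno eliminated.
Round 2: Houston 22, Denver 50, Edmonton 15. Denver has a majority (≥44).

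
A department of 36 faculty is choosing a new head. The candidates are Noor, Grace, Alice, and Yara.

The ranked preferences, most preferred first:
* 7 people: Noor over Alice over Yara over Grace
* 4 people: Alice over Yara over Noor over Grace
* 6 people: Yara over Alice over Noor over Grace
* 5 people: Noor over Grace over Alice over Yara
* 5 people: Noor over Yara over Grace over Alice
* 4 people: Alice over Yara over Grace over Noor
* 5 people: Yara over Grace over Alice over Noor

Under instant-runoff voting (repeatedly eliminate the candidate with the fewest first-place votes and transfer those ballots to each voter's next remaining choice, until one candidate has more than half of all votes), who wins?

Yara

Round 1: Noor 17, Grace 0, Alice 8, Yara 11. Grace eliminated.
Round 2: Noor 17, Alice 8, Yara 11. Alice eliminated.
Round 3: Noor 17, Yara 19. Yara has a majority (≥19).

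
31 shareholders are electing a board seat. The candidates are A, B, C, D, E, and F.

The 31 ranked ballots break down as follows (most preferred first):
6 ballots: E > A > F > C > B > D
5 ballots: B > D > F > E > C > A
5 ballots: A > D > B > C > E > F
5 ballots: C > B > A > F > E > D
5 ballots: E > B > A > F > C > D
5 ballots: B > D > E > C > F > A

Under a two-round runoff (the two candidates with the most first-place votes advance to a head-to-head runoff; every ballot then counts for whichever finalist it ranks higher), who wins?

Round 1 first-place votes: A 5, B 10, C 5, D 0, E 11, F 0. E and B advance.
Runoff: E is ranked above B on 11 ballots, B above E on 20.

B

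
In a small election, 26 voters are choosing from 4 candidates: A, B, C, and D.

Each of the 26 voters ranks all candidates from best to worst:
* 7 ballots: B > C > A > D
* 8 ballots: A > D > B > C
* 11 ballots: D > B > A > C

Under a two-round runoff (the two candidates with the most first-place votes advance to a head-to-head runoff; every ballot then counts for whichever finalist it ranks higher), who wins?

Round 1 first-place votes: A 8, B 7, C 0, D 11. D and A advance.
Runoff: D is ranked above A on 11 ballots, A above D on 15.

A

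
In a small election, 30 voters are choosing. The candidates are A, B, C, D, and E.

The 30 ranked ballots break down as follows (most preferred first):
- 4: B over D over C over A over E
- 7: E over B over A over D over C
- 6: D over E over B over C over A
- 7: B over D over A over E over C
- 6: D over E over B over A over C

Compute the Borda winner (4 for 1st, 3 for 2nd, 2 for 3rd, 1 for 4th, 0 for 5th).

B

A: 4×1 + 7×2 + 6×0 + 7×2 + 6×1 = 38
B: 4×4 + 7×3 + 6×2 + 7×4 + 6×2 = 89
C: 4×2 + 7×0 + 6×1 + 7×0 + 6×0 = 14
D: 4×3 + 7×1 + 6×4 + 7×3 + 6×4 = 88
E: 4×0 + 7×4 + 6×3 + 7×1 + 6×3 = 71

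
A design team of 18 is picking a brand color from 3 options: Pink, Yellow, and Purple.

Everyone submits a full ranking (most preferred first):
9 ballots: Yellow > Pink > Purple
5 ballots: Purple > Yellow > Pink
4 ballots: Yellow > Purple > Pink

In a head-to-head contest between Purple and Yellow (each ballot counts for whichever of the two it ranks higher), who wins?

Purple is ranked above Yellow on 5 ballots; Yellow above Purple on 13.

Yellow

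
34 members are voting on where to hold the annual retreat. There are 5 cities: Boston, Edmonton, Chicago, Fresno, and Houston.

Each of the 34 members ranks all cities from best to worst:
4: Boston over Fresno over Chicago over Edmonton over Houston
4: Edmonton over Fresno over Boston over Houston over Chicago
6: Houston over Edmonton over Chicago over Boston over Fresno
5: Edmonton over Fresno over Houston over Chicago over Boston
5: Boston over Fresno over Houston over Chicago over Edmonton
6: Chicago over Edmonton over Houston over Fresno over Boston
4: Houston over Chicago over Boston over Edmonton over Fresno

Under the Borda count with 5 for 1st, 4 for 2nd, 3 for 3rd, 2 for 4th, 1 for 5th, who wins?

Edmonton

Boston: 4×5 + 4×3 + 6×2 + 5×1 + 5×5 + 6×1 + 4×3 = 92
Edmonton: 4×2 + 4×5 + 6×4 + 5×5 + 5×1 + 6×4 + 4×2 = 114
Chicago: 4×3 + 4×1 + 6×3 + 5×2 + 5×2 + 6×5 + 4×4 = 100
Fresno: 4×4 + 4×4 + 6×1 + 5×4 + 5×4 + 6×2 + 4×1 = 94
Houston: 4×1 + 4×2 + 6×5 + 5×3 + 5×3 + 6×3 + 4×5 = 110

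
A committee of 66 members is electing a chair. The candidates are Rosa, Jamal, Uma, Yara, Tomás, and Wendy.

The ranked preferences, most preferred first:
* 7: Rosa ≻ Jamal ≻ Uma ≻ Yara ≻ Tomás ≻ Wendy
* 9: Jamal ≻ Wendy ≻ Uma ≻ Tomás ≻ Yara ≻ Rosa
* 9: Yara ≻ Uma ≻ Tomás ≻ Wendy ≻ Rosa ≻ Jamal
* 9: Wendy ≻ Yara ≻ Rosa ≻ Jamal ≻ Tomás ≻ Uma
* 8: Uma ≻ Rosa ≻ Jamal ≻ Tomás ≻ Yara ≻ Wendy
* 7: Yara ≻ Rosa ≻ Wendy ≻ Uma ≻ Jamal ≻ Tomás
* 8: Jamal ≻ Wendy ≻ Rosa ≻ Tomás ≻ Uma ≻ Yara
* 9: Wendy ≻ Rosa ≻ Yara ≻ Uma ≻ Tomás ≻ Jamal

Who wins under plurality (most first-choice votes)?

Wendy

First-place votes: Rosa 7, Jamal 17, Uma 8, Yara 16, Tomás 0, Wendy 18.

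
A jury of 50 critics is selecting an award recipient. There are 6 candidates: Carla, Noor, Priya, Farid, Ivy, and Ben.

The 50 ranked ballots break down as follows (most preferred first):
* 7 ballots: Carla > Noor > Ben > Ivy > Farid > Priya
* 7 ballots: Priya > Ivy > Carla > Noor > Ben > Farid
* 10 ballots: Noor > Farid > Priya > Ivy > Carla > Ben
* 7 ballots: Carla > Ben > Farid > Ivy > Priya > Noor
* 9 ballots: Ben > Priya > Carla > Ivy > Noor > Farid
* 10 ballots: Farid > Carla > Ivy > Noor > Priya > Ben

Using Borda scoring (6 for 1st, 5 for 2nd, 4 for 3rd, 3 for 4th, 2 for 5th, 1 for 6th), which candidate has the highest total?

Carla: 7×6 + 7×4 + 10×2 + 7×6 + 9×4 + 10×5 = 218
Noor: 7×5 + 7×3 + 10×6 + 7×1 + 9×2 + 10×3 = 171
Priya: 7×1 + 7×6 + 10×4 + 7×2 + 9×5 + 10×2 = 168
Farid: 7×2 + 7×1 + 10×5 + 7×4 + 9×1 + 10×6 = 168
Ivy: 7×3 + 7×5 + 10×3 + 7×3 + 9×3 + 10×4 = 174
Ben: 7×4 + 7×2 + 10×1 + 7×5 + 9×6 + 10×1 = 151

Carla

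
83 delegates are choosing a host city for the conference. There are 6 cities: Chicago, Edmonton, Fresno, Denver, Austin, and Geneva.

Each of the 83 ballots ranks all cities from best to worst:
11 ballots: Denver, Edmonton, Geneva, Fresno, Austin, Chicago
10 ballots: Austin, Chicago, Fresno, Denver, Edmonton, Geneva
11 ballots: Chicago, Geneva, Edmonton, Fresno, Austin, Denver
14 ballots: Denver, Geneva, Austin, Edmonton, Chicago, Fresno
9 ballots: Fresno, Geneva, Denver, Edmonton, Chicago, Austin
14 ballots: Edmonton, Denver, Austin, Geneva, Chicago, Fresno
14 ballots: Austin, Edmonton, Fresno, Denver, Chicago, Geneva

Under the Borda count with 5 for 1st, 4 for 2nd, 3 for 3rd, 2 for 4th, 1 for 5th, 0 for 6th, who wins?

Chicago: 11×0 + 10×4 + 11×5 + 14×1 + 9×1 + 14×1 + 14×1 = 146
Edmonton: 11×4 + 10×1 + 11×3 + 14×2 + 9×2 + 14×5 + 14×4 = 259
Fresno: 11×2 + 10×3 + 11×2 + 14×0 + 9×5 + 14×0 + 14×3 = 161
Denver: 11×5 + 10×2 + 11×0 + 14×5 + 9×3 + 14×4 + 14×2 = 256
Austin: 11×1 + 10×5 + 11×1 + 14×3 + 9×0 + 14×3 + 14×5 = 226
Geneva: 11×3 + 10×0 + 11×4 + 14×4 + 9×4 + 14×2 + 14×0 = 197

Edmonton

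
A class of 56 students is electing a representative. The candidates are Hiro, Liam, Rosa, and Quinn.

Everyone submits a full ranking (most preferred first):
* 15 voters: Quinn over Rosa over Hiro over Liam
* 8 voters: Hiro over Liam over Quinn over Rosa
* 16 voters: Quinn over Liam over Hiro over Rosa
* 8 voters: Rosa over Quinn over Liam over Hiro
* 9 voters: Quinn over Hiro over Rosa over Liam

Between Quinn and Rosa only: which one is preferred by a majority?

Quinn

Quinn is ranked above Rosa on 48 ballots; Rosa above Quinn on 8.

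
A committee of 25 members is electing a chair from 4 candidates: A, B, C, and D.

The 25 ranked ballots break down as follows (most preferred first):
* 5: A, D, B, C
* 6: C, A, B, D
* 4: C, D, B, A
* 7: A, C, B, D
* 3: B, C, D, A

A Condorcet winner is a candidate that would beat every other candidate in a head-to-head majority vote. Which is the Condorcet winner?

C

C vs A: 13–12
C vs B: 17–8
C vs D: 20–5
C beats every other candidate.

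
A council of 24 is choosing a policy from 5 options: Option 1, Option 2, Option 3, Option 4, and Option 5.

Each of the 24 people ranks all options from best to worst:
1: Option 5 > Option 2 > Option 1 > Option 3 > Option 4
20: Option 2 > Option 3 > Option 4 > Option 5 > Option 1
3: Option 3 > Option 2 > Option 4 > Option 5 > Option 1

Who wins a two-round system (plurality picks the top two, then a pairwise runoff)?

Round 1 first-place votes: Option 1 0, Option 2 20, Option 3 3, Option 4 0, Option 5 1. Option 2 and Option 3 advance.
Runoff: Option 2 is ranked above Option 3 on 21 ballots, Option 3 above Option 2 on 3.

Option 2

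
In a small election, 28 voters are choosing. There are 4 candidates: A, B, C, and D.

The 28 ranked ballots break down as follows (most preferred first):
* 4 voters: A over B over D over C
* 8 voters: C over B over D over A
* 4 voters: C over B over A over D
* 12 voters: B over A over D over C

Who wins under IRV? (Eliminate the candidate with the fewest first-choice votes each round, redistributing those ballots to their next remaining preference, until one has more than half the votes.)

B

Round 1: A 4, B 12, C 12, D 0. D eliminated.
Round 2: A 4, B 12, C 12. A eliminated.
Round 3: B 16, C 12. B has a majority (≥15).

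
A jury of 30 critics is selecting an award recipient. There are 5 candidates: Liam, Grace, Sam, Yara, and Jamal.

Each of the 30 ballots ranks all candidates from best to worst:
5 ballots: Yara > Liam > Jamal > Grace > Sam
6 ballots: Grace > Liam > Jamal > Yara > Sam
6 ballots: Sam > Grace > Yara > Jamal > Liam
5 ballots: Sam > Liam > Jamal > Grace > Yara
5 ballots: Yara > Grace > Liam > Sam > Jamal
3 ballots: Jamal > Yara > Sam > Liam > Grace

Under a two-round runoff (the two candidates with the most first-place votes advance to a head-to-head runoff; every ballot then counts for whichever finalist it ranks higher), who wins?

Round 1 first-place votes: Liam 0, Grace 6, Sam 11, Yara 10, Jamal 3. Sam and Yara advance.
Runoff: Sam is ranked above Yara on 11 ballots, Yara above Sam on 19.

Yara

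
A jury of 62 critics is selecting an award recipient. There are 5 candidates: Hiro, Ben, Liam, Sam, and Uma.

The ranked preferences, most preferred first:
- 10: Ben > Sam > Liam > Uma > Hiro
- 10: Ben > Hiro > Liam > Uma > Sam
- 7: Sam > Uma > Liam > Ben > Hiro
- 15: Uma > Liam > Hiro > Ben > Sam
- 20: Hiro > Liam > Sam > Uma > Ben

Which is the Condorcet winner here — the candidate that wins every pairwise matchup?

Liam vs Hiro: 32–30
Liam vs Ben: 42–20
Liam vs Sam: 45–17
Liam vs Uma: 40–22
Liam beats every other candidate.

Liam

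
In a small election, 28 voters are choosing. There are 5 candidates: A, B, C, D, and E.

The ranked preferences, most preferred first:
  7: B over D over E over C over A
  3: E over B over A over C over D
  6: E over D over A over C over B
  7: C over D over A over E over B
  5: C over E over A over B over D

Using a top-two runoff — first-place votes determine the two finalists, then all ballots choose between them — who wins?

Round 1 first-place votes: A 0, B 7, C 12, D 0, E 9. C and E advance.
Runoff: C is ranked above E on 12 ballots, E above C on 16.

E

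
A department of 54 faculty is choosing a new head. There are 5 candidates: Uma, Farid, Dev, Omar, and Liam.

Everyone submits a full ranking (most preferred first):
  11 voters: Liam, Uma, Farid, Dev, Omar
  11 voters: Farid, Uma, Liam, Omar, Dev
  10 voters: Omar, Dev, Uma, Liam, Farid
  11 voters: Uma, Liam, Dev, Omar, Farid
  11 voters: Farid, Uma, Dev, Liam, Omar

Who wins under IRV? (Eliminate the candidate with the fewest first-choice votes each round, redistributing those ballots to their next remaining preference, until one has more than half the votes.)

Round 1: Uma 11, Farid 22, Dev 0, Omar 10, Liam 11. Dev eliminated.
Round 2: Uma 11, Farid 22, Omar 10, Liam 11. Omar eliminated.
Round 3: Uma 21, Farid 22, Liam 11. Liam eliminated.
Round 4: Uma 32, Farid 22. Uma has a majority (≥28).

Uma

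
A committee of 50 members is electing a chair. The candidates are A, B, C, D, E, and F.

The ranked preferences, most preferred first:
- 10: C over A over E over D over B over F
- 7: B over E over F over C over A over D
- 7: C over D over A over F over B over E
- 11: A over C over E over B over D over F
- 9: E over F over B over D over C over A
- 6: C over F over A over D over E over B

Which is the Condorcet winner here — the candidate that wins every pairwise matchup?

C

C vs A: 39–11
C vs B: 34–16
C vs D: 41–9
C vs E: 34–16
C vs F: 34–16
C beats every other candidate.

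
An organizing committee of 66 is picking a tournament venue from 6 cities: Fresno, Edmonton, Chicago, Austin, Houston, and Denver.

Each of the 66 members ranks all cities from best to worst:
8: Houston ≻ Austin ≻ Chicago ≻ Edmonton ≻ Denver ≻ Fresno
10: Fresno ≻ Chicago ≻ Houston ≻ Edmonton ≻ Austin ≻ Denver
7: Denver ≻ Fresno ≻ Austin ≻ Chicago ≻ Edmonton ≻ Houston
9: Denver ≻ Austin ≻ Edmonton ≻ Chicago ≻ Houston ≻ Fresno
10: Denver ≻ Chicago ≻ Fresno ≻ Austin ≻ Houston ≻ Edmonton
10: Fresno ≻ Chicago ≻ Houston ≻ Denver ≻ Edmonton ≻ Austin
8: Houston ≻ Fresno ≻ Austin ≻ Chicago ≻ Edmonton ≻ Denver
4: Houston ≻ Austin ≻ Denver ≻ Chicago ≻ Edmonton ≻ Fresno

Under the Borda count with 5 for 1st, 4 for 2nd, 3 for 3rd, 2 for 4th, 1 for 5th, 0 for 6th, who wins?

Chicago

Fresno: 8×0 + 10×5 + 7×4 + 9×0 + 10×3 + 10×5 + 8×4 + 4×0 = 190
Edmonton: 8×2 + 10×2 + 7×1 + 9×3 + 10×0 + 10×1 + 8×1 + 4×1 = 92
Chicago: 8×3 + 10×4 + 7×2 + 9×2 + 10×4 + 10×4 + 8×2 + 4×2 = 200
Austin: 8×4 + 10×1 + 7×3 + 9×4 + 10×2 + 10×0 + 8×3 + 4×4 = 159
Houston: 8×5 + 10×3 + 7×0 + 9×1 + 10×1 + 10×3 + 8×5 + 4×5 = 179
Denver: 8×1 + 10×0 + 7×5 + 9×5 + 10×5 + 10×2 + 8×0 + 4×3 = 170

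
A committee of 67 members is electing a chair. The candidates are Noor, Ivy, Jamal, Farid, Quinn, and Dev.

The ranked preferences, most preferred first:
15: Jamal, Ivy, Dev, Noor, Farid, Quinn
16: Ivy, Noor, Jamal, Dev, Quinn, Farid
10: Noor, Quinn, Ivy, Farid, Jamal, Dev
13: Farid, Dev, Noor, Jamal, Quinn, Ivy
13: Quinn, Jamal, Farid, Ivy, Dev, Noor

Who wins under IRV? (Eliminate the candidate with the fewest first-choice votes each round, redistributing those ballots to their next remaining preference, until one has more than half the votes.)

Jamal

Round 1: Noor 10, Ivy 16, Jamal 15, Farid 13, Quinn 13, Dev 0. Dev eliminated.
Round 2: Noor 10, Ivy 16, Jamal 15, Farid 13, Quinn 13. Noor eliminated.
Round 3: Ivy 16, Jamal 15, Farid 13, Quinn 23. Farid eliminated.
Round 4: Ivy 16, Jamal 28, Quinn 23. Ivy eliminated.
Round 5: Jamal 44, Quinn 23. Jamal has a majority (≥34).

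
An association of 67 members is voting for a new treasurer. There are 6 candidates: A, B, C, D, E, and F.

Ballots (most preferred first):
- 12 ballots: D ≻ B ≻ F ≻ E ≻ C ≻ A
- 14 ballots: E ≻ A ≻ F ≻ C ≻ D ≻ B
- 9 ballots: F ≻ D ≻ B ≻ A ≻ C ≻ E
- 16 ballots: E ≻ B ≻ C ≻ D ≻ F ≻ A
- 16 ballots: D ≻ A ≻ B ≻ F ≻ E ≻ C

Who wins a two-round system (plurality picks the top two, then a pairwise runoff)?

Round 1 first-place votes: A 0, B 0, C 0, D 28, E 30, F 9. E and D advance.
Runoff: E is ranked above D on 30 ballots, D above E on 37.

D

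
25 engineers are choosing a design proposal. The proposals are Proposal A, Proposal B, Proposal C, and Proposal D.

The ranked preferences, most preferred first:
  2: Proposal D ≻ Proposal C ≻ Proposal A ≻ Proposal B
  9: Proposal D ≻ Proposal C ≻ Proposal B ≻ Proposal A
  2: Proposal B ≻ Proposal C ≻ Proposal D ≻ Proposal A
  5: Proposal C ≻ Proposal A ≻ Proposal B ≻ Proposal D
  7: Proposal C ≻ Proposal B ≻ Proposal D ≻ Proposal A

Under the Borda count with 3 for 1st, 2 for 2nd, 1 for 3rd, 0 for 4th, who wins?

Proposal C

Proposal A: 2×1 + 9×0 + 2×0 + 5×2 + 7×0 = 12
Proposal B: 2×0 + 9×1 + 2×3 + 5×1 + 7×2 = 34
Proposal C: 2×2 + 9×2 + 2×2 + 5×3 + 7×3 = 62
Proposal D: 2×3 + 9×3 + 2×1 + 5×0 + 7×1 = 42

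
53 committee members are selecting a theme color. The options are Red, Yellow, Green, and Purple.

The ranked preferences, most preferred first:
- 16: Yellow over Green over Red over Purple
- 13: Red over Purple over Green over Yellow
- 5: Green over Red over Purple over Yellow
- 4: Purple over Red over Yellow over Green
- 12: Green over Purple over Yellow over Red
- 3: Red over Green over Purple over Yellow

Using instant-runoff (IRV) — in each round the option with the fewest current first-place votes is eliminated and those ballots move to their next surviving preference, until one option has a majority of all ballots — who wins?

Round 1: Red 16, Yellow 16, Green 17, Purple 4. Purple eliminated.
Round 2: Red 20, Yellow 16, Green 17. Yellow eliminated.
Round 3: Red 20, Green 33. Green has a majority (≥27).

Green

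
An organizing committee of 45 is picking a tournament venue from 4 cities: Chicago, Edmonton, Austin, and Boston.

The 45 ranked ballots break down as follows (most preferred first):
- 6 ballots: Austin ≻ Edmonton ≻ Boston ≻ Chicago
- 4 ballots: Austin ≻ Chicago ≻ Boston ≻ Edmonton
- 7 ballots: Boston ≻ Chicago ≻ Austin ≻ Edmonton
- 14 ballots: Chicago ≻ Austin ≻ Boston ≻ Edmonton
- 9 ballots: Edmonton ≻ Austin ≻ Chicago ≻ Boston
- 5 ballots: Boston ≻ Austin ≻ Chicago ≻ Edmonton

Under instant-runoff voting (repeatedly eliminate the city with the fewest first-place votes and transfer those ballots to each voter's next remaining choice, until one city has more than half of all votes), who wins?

Austin

Round 1: Chicago 14, Edmonton 9, Austin 10, Boston 12. Edmonton eliminated.
Round 2: Chicago 14, Austin 19, Boston 12. Boston eliminated.
Round 3: Chicago 21, Austin 24. Austin has a majority (≥23).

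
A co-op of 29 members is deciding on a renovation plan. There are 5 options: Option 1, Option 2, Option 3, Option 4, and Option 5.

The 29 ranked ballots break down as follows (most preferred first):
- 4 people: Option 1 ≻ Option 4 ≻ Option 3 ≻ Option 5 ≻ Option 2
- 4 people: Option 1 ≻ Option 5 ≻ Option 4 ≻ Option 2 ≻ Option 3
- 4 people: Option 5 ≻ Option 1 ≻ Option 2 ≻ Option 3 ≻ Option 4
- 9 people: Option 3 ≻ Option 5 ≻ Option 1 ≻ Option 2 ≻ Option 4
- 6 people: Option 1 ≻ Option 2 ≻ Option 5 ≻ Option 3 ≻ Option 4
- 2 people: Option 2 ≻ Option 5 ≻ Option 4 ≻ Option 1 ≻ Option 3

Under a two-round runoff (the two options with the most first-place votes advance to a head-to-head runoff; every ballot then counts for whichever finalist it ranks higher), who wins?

Round 1 first-place votes: Option 1 14, Option 2 2, Option 3 9, Option 4 0, Option 5 4. Option 1 and Option 3 advance.
Runoff: Option 1 is ranked above Option 3 on 20 ballots, Option 3 above Option 1 on 9.

Option 1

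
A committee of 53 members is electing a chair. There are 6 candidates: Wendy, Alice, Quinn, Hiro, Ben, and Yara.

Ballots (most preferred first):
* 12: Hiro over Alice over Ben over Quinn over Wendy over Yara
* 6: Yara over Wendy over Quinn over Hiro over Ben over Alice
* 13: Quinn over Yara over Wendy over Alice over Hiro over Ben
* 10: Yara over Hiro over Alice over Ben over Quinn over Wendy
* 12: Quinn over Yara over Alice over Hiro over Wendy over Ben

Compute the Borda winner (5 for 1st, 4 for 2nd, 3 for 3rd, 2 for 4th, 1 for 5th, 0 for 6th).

Yara

Wendy: 12×1 + 6×4 + 13×3 + 10×0 + 12×1 = 87
Alice: 12×4 + 6×0 + 13×2 + 10×3 + 12×3 = 140
Quinn: 12×2 + 6×3 + 13×5 + 10×1 + 12×5 = 177
Hiro: 12×5 + 6×2 + 13×1 + 10×4 + 12×2 = 149
Ben: 12×3 + 6×1 + 13×0 + 10×2 + 12×0 = 62
Yara: 12×0 + 6×5 + 13×4 + 10×5 + 12×4 = 180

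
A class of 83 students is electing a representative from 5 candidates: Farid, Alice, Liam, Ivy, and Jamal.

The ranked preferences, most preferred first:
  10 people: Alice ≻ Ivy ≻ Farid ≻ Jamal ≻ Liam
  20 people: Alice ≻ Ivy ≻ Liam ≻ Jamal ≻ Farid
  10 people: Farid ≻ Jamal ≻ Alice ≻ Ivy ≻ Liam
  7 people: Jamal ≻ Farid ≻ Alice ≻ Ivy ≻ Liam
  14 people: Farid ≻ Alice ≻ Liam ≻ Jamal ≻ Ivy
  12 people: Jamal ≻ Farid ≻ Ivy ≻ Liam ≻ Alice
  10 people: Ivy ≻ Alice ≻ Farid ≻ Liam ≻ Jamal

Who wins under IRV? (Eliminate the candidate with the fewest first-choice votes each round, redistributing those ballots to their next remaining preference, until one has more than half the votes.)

Farid

Round 1: Farid 24, Alice 30, Liam 0, Ivy 10, Jamal 19. Liam eliminated.
Round 2: Farid 24, Alice 30, Ivy 10, Jamal 19. Ivy eliminated.
Round 3: Farid 24, Alice 40, Jamal 19. Jamal eliminated.
Round 4: Farid 43, Alice 40. Farid has a majority (≥42).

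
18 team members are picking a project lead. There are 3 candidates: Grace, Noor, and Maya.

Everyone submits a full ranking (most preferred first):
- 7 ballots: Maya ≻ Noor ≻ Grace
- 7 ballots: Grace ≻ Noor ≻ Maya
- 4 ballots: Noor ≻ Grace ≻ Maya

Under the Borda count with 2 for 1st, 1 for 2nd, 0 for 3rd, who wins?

Grace: 7×0 + 7×2 + 4×1 = 18
Noor: 7×1 + 7×1 + 4×2 = 22
Maya: 7×2 + 7×0 + 4×0 = 14

Noor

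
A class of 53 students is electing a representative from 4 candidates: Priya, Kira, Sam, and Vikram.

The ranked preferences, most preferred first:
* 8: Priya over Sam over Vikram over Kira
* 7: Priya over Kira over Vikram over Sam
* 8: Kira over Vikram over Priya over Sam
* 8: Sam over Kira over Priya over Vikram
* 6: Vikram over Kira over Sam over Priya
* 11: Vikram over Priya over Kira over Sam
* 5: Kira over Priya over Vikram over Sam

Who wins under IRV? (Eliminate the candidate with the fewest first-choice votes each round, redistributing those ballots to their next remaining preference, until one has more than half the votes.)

Round 1: Priya 15, Kira 13, Sam 8, Vikram 17. Sam eliminated.
Round 2: Priya 15, Kira 21, Vikram 17. Priya eliminated.
Round 3: Kira 28, Vikram 25. Kira has a majority (≥27).

Kira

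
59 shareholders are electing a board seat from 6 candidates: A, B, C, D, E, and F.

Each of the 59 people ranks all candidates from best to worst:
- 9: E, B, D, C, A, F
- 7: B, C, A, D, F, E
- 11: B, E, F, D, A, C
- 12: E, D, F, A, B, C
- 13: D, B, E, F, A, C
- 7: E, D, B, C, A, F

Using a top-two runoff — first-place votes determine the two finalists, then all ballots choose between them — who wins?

B

Round 1 first-place votes: A 0, B 18, C 0, D 13, E 28, F 0. E and B advance.
Runoff: E is ranked above B on 28 ballots, B above E on 31.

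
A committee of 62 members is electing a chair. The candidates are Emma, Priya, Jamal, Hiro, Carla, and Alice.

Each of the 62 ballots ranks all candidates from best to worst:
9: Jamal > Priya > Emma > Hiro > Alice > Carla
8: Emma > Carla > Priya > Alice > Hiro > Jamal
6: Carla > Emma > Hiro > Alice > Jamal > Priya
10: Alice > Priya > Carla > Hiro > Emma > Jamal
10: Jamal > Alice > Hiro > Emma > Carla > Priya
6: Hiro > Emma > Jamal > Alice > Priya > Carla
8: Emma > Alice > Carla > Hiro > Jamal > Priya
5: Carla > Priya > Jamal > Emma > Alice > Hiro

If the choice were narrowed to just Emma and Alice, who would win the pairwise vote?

Emma is ranked above Alice on 42 ballots; Alice above Emma on 20.

Emma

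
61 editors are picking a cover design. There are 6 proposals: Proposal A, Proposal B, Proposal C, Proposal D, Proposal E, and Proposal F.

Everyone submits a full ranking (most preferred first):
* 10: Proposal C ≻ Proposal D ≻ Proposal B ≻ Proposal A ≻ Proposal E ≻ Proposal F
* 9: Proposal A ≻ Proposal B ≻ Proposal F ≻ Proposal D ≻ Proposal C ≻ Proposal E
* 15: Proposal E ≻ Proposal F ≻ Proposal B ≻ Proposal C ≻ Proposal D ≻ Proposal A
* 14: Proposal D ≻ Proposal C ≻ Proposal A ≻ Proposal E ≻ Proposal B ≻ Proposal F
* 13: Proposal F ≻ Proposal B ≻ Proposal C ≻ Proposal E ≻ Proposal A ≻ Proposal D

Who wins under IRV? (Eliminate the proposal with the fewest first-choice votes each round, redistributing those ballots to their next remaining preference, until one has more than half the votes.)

Round 1: Proposal A 9, Proposal B 0, Proposal C 10, Proposal D 14, Proposal E 15, Proposal F 13. Proposal B eliminated.
Round 2: Proposal A 9, Proposal C 10, Proposal D 14, Proposal E 15, Proposal F 13. Proposal A eliminated.
Round 3: Proposal C 10, Proposal D 14, Proposal E 15, Proposal F 22. Proposal C eliminated.
Round 4: Proposal D 24, Proposal E 15, Proposal F 22. Proposal E eliminated.
Round 5: Proposal D 24, Proposal F 37. Proposal F has a majority (≥31).

Proposal F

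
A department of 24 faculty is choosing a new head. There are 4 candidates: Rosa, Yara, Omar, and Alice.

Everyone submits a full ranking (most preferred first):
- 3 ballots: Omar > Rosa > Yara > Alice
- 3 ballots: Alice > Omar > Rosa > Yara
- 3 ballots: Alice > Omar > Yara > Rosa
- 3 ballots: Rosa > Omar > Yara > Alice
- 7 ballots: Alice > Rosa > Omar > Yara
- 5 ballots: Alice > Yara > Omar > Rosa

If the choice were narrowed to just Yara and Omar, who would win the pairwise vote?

Yara is ranked above Omar on 5 ballots; Omar above Yara on 19.

Omar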